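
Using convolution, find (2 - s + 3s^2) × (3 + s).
Ascending coefficients: a = [2, -1, 3], b = [3, 1]. c[0] = 2×3 = 6; c[1] = 2×1 + -1×3 = -1; c[2] = -1×1 + 3×3 = 8; c[3] = 3×1 = 3. Result coefficients: [6, -1, 8, 3] → 6 - s + 8s^2 + 3s^3

6 - s + 8s^2 + 3s^3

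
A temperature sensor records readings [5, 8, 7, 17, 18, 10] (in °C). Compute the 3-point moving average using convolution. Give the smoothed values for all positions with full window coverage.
3-point moving average kernel = [1, 1, 1]. Apply in 'valid' mode (full window coverage): avg[0] = (5 + 8 + 7) / 3 = 6.67; avg[1] = (8 + 7 + 17) / 3 = 10.67; avg[2] = (7 + 17 + 18) / 3 = 14.0; avg[3] = (17 + 18 + 10) / 3 = 15.0. Smoothed values: [6.67, 10.67, 14.0, 15.0]

[6.67, 10.67, 14.0, 15.0]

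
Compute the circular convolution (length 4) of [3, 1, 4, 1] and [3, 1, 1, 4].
Use y[k] = Σ_j s[j]·t[(k-j) mod 4]. y[0] = 3×3 + 1×4 + 4×1 + 1×1 = 18; y[1] = 3×1 + 1×3 + 4×4 + 1×1 = 23; y[2] = 3×1 + 1×1 + 4×3 + 1×4 = 20; y[3] = 3×4 + 1×1 + 4×1 + 1×3 = 20. Result: [18, 23, 20, 20]

[18, 23, 20, 20]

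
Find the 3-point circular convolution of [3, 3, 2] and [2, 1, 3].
Use y[k] = Σ_j s[j]·t[(k-j) mod 3]. y[0] = 3×2 + 3×3 + 2×1 = 17; y[1] = 3×1 + 3×2 + 2×3 = 15; y[2] = 3×3 + 3×1 + 2×2 = 16. Result: [17, 15, 16]

[17, 15, 16]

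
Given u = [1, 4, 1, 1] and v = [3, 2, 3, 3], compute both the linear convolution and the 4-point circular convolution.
Linear: y_lin[0] = 1×3 = 3; y_lin[1] = 1×2 + 4×3 = 14; y_lin[2] = 1×3 + 4×2 + 1×3 = 14; y_lin[3] = 1×3 + 4×3 + 1×2 + 1×3 = 20; y_lin[4] = 4×3 + 1×3 + 1×2 = 17; y_lin[5] = 1×3 + 1×3 = 6; y_lin[6] = 1×3 = 3 → [3, 14, 14, 20, 17, 6, 3]. Circular (length 4): y[0] = 1×3 + 4×3 + 1×3 + 1×2 = 20; y[1] = 1×2 + 4×3 + 1×3 + 1×3 = 20; y[2] = 1×3 + 4×2 + 1×3 + 1×3 = 17; y[3] = 1×3 + 4×3 + 1×2 + 1×3 = 20 → [20, 20, 17, 20]

Linear: [3, 14, 14, 20, 17, 6, 3], Circular: [20, 20, 17, 20]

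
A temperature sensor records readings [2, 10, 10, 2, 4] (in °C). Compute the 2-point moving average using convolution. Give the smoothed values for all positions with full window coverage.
2-point moving average kernel = [1, 1]. Apply in 'valid' mode (full window coverage): avg[0] = (2 + 10) / 2 = 6.0; avg[1] = (10 + 10) / 2 = 10.0; avg[2] = (10 + 2) / 2 = 6.0; avg[3] = (2 + 4) / 2 = 3.0. Smoothed values: [6.0, 10.0, 6.0, 3.0]

[6.0, 10.0, 6.0, 3.0]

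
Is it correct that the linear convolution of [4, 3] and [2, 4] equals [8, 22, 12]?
Recompute linear convolution of [4, 3] and [2, 4]: y[0] = 4×2 = 8; y[1] = 4×4 + 3×2 = 22; y[2] = 3×4 = 12 → [8, 22, 12]. Given [8, 22, 12] matches, so answer: Yes

Yes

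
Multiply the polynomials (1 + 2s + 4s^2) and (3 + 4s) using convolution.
Ascending coefficients: a = [1, 2, 4], b = [3, 4]. c[0] = 1×3 = 3; c[1] = 1×4 + 2×3 = 10; c[2] = 2×4 + 4×3 = 20; c[3] = 4×4 = 16. Result coefficients: [3, 10, 20, 16] → 3 + 10s + 20s^2 + 16s^3

3 + 10s + 20s^2 + 16s^3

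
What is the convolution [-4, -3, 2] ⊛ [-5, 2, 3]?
y[0] = -4×-5 = 20; y[1] = -4×2 + -3×-5 = 7; y[2] = -4×3 + -3×2 + 2×-5 = -28; y[3] = -3×3 + 2×2 = -5; y[4] = 2×3 = 6

[20, 7, -28, -5, 6]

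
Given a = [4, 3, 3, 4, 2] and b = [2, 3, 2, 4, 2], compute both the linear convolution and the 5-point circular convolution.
Linear: y_lin[0] = 4×2 = 8; y_lin[1] = 4×3 + 3×2 = 18; y_lin[2] = 4×2 + 3×3 + 3×2 = 23; y_lin[3] = 4×4 + 3×2 + 3×3 + 4×2 = 39; y_lin[4] = 4×2 + 3×4 + 3×2 + 4×3 + 2×2 = 42; y_lin[5] = 3×2 + 3×4 + 4×2 + 2×3 = 32; y_lin[6] = 3×2 + 4×4 + 2×2 = 26; y_lin[7] = 4×2 + 2×4 = 16; y_lin[8] = 2×2 = 4 → [8, 18, 23, 39, 42, 32, 26, 16, 4]. Circular (length 5): y[0] = 4×2 + 3×2 + 3×4 + 4×2 + 2×3 = 40; y[1] = 4×3 + 3×2 + 3×2 + 4×4 + 2×2 = 44; y[2] = 4×2 + 3×3 + 3×2 + 4×2 + 2×4 = 39; y[3] = 4×4 + 3×2 + 3×3 + 4×2 + 2×2 = 43; y[4] = 4×2 + 3×4 + 3×2 + 4×3 + 2×2 = 42 → [40, 44, 39, 43, 42]

Linear: [8, 18, 23, 39, 42, 32, 26, 16, 4], Circular: [40, 44, 39, 43, 42]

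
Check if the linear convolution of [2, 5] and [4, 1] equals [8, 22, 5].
Recompute linear convolution of [2, 5] and [4, 1]: y[0] = 2×4 = 8; y[1] = 2×1 + 5×4 = 22; y[2] = 5×1 = 5 → [8, 22, 5]. Given [8, 22, 5] matches, so answer: Yes

Yes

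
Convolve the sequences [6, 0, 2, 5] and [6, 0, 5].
y[0] = 6×6 = 36; y[1] = 6×0 + 0×6 = 0; y[2] = 6×5 + 0×0 + 2×6 = 42; y[3] = 0×5 + 2×0 + 5×6 = 30; y[4] = 2×5 + 5×0 = 10; y[5] = 5×5 = 25

[36, 0, 42, 30, 10, 25]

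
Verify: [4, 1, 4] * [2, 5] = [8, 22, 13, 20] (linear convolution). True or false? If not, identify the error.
Recompute linear convolution of [4, 1, 4] and [2, 5]: y[0] = 4×2 = 8; y[1] = 4×5 + 1×2 = 22; y[2] = 1×5 + 4×2 = 13; y[3] = 4×5 = 20 → [8, 22, 13, 20]. Given [8, 22, 13, 20] matches, so answer: Yes

Yes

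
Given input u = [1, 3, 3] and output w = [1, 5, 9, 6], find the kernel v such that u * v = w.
Output length 4 = len(u) + len(v) - 1 ⇒ len(v) = 2. Solve v forward using v[k] = (w[k] - Σ_{i≥1} u[i]·v[k-i]) / u[0]: v[0] = w[0] / u[0] = 1 / 1 = 1; v[1] = (w[1] - 3×1) / u[0] = (5 - 3×1) / 1 = 2. So v = [1, 2]. Forward-check [1, 3, 3] * [1, 2]: w[0] = 1×1 = 1; w[1] = 1×2 + 3×1 = 5; w[2] = 3×2 + 3×1 = 9; w[3] = 3×2 = 6 → [1, 5, 9, 6] ✓

[1, 2]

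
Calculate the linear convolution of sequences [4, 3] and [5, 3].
y[0] = 4×5 = 20; y[1] = 4×3 + 3×5 = 27; y[2] = 3×3 = 9

[20, 27, 9]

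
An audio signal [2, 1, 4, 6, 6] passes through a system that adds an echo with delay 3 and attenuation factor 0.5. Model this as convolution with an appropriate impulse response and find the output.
Direct-path + delayed-attenuated-path model → impulse response h = [1, 0, 0, 0.5] (1 at lag 0, 0.5 at lag 3). Output y[n] = x[n] + 0.5·x[n - 3] (with x[n] = 0 outside 0..4): y[0] = 2 + 0.5×0 = 2; y[1] = 1 + 0.5×0 = 1; y[2] = 4 + 0.5×0 = 4; y[3] = 6 + 0.5×2 = 7.0; y[4] = 6 + 0.5×1 = 6.5; y[5] = 0 + 0.5×4 = 2.0; y[6] = 0 + 0.5×6 = 3.0; y[7] = 0 + 0.5×6 = 3.0. So y = [2, 1, 4, 7.0, 6.5, 2.0, 3.0, 3.0]

[2, 1, 4, 7.0, 6.5, 2.0, 3.0, 3.0]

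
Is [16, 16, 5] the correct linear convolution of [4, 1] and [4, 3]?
Recompute linear convolution of [4, 1] and [4, 3]: y[0] = 4×4 = 16; y[1] = 4×3 + 1×4 = 16; y[2] = 1×3 = 3 → [16, 16, 3]. Compare to given [16, 16, 5]: they differ at index 2: given 5, correct 3, so answer: No

No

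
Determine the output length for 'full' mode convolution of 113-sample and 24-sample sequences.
Linear/full convolution length: m + n - 1 = 113 + 24 - 1 = 136

136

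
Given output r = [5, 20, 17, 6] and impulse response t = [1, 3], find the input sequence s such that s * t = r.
Deconvolve r=[5, 20, 17, 6] by t=[1, 3]. Since t[0]=1, solve forward: s[0] = r[0] / 1 = 5; s[1] = (r[1] - 5×3) / 1 = 5; s[2] = (r[2] - 5×3) / 1 = 2. So s = [5, 5, 2]. Check by forward convolution: r[0] = 5×1 = 5; r[1] = 5×3 + 5×1 = 20; r[2] = 5×3 + 2×1 = 17; r[3] = 2×3 = 6

[5, 5, 2]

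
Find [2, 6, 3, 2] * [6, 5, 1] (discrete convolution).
y[0] = 2×6 = 12; y[1] = 2×5 + 6×6 = 46; y[2] = 2×1 + 6×5 + 3×6 = 50; y[3] = 6×1 + 3×5 + 2×6 = 33; y[4] = 3×1 + 2×5 = 13; y[5] = 2×1 = 2

[12, 46, 50, 33, 13, 2]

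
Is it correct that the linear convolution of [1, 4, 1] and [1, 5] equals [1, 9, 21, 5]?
Recompute linear convolution of [1, 4, 1] and [1, 5]: y[0] = 1×1 = 1; y[1] = 1×5 + 4×1 = 9; y[2] = 4×5 + 1×1 = 21; y[3] = 1×5 = 5 → [1, 9, 21, 5]. Given [1, 9, 21, 5] matches, so answer: Yes

Yes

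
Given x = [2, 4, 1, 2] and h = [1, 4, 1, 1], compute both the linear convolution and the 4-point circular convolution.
Linear: y_lin[0] = 2×1 = 2; y_lin[1] = 2×4 + 4×1 = 12; y_lin[2] = 2×1 + 4×4 + 1×1 = 19; y_lin[3] = 2×1 + 4×1 + 1×4 + 2×1 = 12; y_lin[4] = 4×1 + 1×1 + 2×4 = 13; y_lin[5] = 1×1 + 2×1 = 3; y_lin[6] = 2×1 = 2 → [2, 12, 19, 12, 13, 3, 2]. Circular (length 4): y[0] = 2×1 + 4×1 + 1×1 + 2×4 = 15; y[1] = 2×4 + 4×1 + 1×1 + 2×1 = 15; y[2] = 2×1 + 4×4 + 1×1 + 2×1 = 21; y[3] = 2×1 + 4×1 + 1×4 + 2×1 = 12 → [15, 15, 21, 12]

Linear: [2, 12, 19, 12, 13, 3, 2], Circular: [15, 15, 21, 12]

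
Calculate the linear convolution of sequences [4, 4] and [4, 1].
y[0] = 4×4 = 16; y[1] = 4×1 + 4×4 = 20; y[2] = 4×1 = 4

[16, 20, 4]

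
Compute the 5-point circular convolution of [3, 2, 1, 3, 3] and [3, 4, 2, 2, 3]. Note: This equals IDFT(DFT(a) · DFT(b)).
Either evaluate y[k] = Σ_j a[j]·b[(k-j) mod 5] directly, or use IDFT(DFT(a) · DFT(b)). y[0] = 3×3 + 2×3 + 1×2 + 3×2 + 3×4 = 35; y[1] = 3×4 + 2×3 + 1×3 + 3×2 + 3×2 = 33; y[2] = 3×2 + 2×4 + 1×3 + 3×3 + 3×2 = 32; y[3] = 3×2 + 2×2 + 1×4 + 3×3 + 3×3 = 32; y[4] = 3×3 + 2×2 + 1×2 + 3×4 + 3×3 = 36. Result: [35, 33, 32, 32, 36]

[35, 33, 32, 32, 36]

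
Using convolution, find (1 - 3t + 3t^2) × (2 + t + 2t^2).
Ascending coefficients: a = [1, -3, 3], b = [2, 1, 2]. c[0] = 1×2 = 2; c[1] = 1×1 + -3×2 = -5; c[2] = 1×2 + -3×1 + 3×2 = 5; c[3] = -3×2 + 3×1 = -3; c[4] = 3×2 = 6. Result coefficients: [2, -5, 5, -3, 6] → 2 - 5t + 5t^2 - 3t^3 + 6t^4

2 - 5t + 5t^2 - 3t^3 + 6t^4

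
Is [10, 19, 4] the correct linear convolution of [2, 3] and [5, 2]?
Recompute linear convolution of [2, 3] and [5, 2]: y[0] = 2×5 = 10; y[1] = 2×2 + 3×5 = 19; y[2] = 3×2 = 6 → [10, 19, 6]. Compare to given [10, 19, 4]: they differ at index 2: given 4, correct 6, so answer: No

No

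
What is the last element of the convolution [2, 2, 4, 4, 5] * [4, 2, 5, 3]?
Use y[k] = Σ_i a[i]·b[k-i] at k=7. y[7] = 5×3 = 15

15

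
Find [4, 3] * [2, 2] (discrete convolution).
y[0] = 4×2 = 8; y[1] = 4×2 + 3×2 = 14; y[2] = 3×2 = 6

[8, 14, 6]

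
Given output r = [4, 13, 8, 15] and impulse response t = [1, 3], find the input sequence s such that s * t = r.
Deconvolve r=[4, 13, 8, 15] by t=[1, 3]. Since t[0]=1, solve forward: s[0] = r[0] / 1 = 4; s[1] = (r[1] - 4×3) / 1 = 1; s[2] = (r[2] - 1×3) / 1 = 5. So s = [4, 1, 5]. Check by forward convolution: r[0] = 4×1 = 4; r[1] = 4×3 + 1×1 = 13; r[2] = 1×3 + 5×1 = 8; r[3] = 5×3 = 15

[4, 1, 5]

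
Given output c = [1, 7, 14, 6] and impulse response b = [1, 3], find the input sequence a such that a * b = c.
Deconvolve c=[1, 7, 14, 6] by b=[1, 3]. Since b[0]=1, solve forward: a[0] = c[0] / 1 = 1; a[1] = (c[1] - 1×3) / 1 = 4; a[2] = (c[2] - 4×3) / 1 = 2. So a = [1, 4, 2]. Check by forward convolution: c[0] = 1×1 = 1; c[1] = 1×3 + 4×1 = 7; c[2] = 4×3 + 2×1 = 14; c[3] = 2×3 = 6

[1, 4, 2]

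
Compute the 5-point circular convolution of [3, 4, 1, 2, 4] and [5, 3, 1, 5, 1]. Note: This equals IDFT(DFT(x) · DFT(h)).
Either evaluate y[k] = Σ_j x[j]·h[(k-j) mod 5] directly, or use IDFT(DFT(x) · DFT(h)). y[0] = 3×5 + 4×1 + 1×5 + 2×1 + 4×3 = 38; y[1] = 3×3 + 4×5 + 1×1 + 2×5 + 4×1 = 44; y[2] = 3×1 + 4×3 + 1×5 + 2×1 + 4×5 = 42; y[3] = 3×5 + 4×1 + 1×3 + 2×5 + 4×1 = 36; y[4] = 3×1 + 4×5 + 1×1 + 2×3 + 4×5 = 50. Result: [38, 44, 42, 36, 50]

[38, 44, 42, 36, 50]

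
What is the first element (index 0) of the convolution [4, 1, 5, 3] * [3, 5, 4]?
Use y[k] = Σ_i a[i]·b[k-i] at k=0. y[0] = 4×3 = 12

12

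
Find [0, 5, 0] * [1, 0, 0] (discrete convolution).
y[0] = 0×1 = 0; y[1] = 0×0 + 5×1 = 5; y[2] = 0×0 + 5×0 + 0×1 = 0; y[3] = 5×0 + 0×0 = 0; y[4] = 0×0 = 0

[0, 5, 0, 0, 0]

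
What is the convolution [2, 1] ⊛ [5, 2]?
y[0] = 2×5 = 10; y[1] = 2×2 + 1×5 = 9; y[2] = 1×2 = 2

[10, 9, 2]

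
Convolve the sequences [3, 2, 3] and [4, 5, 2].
y[0] = 3×4 = 12; y[1] = 3×5 + 2×4 = 23; y[2] = 3×2 + 2×5 + 3×4 = 28; y[3] = 2×2 + 3×5 = 19; y[4] = 3×2 = 6

[12, 23, 28, 19, 6]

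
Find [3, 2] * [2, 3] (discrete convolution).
y[0] = 3×2 = 6; y[1] = 3×3 + 2×2 = 13; y[2] = 2×3 = 6

[6, 13, 6]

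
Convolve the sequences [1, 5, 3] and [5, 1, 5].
y[0] = 1×5 = 5; y[1] = 1×1 + 5×5 = 26; y[2] = 1×5 + 5×1 + 3×5 = 25; y[3] = 5×5 + 3×1 = 28; y[4] = 3×5 = 15

[5, 26, 25, 28, 15]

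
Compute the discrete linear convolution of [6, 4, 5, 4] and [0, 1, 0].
y[0] = 6×0 = 0; y[1] = 6×1 + 4×0 = 6; y[2] = 6×0 + 4×1 + 5×0 = 4; y[3] = 4×0 + 5×1 + 4×0 = 5; y[4] = 5×0 + 4×1 = 4; y[5] = 4×0 = 0

[0, 6, 4, 5, 4, 0]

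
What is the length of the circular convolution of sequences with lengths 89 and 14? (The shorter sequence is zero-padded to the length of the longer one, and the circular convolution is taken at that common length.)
Circular convolution (zero-padding the shorter input) has length max(m, n) = max(89, 14) = 89

89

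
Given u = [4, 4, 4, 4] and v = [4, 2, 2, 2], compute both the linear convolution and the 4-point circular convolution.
Linear: y_lin[0] = 4×4 = 16; y_lin[1] = 4×2 + 4×4 = 24; y_lin[2] = 4×2 + 4×2 + 4×4 = 32; y_lin[3] = 4×2 + 4×2 + 4×2 + 4×4 = 40; y_lin[4] = 4×2 + 4×2 + 4×2 = 24; y_lin[5] = 4×2 + 4×2 = 16; y_lin[6] = 4×2 = 8 → [16, 24, 32, 40, 24, 16, 8]. Circular (length 4): y[0] = 4×4 + 4×2 + 4×2 + 4×2 = 40; y[1] = 4×2 + 4×4 + 4×2 + 4×2 = 40; y[2] = 4×2 + 4×2 + 4×4 + 4×2 = 40; y[3] = 4×2 + 4×2 + 4×2 + 4×4 = 40 → [40, 40, 40, 40]

Linear: [16, 24, 32, 40, 24, 16, 8], Circular: [40, 40, 40, 40]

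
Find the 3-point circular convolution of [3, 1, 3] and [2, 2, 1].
Use y[k] = Σ_j f[j]·g[(k-j) mod 3]. y[0] = 3×2 + 1×1 + 3×2 = 13; y[1] = 3×2 + 1×2 + 3×1 = 11; y[2] = 3×1 + 1×2 + 3×2 = 11. Result: [13, 11, 11]

[13, 11, 11]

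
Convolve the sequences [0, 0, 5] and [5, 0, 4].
y[0] = 0×5 = 0; y[1] = 0×0 + 0×5 = 0; y[2] = 0×4 + 0×0 + 5×5 = 25; y[3] = 0×4 + 5×0 = 0; y[4] = 5×4 = 20

[0, 0, 25, 0, 20]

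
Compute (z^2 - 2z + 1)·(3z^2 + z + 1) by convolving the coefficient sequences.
Ascending coefficients: a = [1, -2, 1], b = [1, 1, 3]. c[0] = 1×1 = 1; c[1] = 1×1 + -2×1 = -1; c[2] = 1×3 + -2×1 + 1×1 = 2; c[3] = -2×3 + 1×1 = -5; c[4] = 1×3 = 3. Result coefficients: [1, -1, 2, -5, 3] → 3z^4 - 5z^3 + 2z^2 - z + 1

3z^4 - 5z^3 + 2z^2 - z + 1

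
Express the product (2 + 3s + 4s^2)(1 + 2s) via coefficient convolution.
Ascending coefficients: a = [2, 3, 4], b = [1, 2]. c[0] = 2×1 = 2; c[1] = 2×2 + 3×1 = 7; c[2] = 3×2 + 4×1 = 10; c[3] = 4×2 = 8. Result coefficients: [2, 7, 10, 8] → 2 + 7s + 10s^2 + 8s^3

2 + 7s + 10s^2 + 8s^3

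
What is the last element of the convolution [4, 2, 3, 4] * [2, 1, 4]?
Use y[k] = Σ_i a[i]·b[k-i] at k=5. y[5] = 4×4 = 16

16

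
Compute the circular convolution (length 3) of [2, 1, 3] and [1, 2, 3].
Use y[k] = Σ_j a[j]·b[(k-j) mod 3]. y[0] = 2×1 + 1×3 + 3×2 = 11; y[1] = 2×2 + 1×1 + 3×3 = 14; y[2] = 2×3 + 1×2 + 3×1 = 11. Result: [11, 14, 11]

[11, 14, 11]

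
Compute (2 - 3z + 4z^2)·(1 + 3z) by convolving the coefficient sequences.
Ascending coefficients: a = [2, -3, 4], b = [1, 3]. c[0] = 2×1 = 2; c[1] = 2×3 + -3×1 = 3; c[2] = -3×3 + 4×1 = -5; c[3] = 4×3 = 12. Result coefficients: [2, 3, -5, 12] → 2 + 3z - 5z^2 + 12z^3

2 + 3z - 5z^2 + 12z^3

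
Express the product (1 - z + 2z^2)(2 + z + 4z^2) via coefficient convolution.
Ascending coefficients: a = [1, -1, 2], b = [2, 1, 4]. c[0] = 1×2 = 2; c[1] = 1×1 + -1×2 = -1; c[2] = 1×4 + -1×1 + 2×2 = 7; c[3] = -1×4 + 2×1 = -2; c[4] = 2×4 = 8. Result coefficients: [2, -1, 7, -2, 8] → 2 - z + 7z^2 - 2z^3 + 8z^4

2 - z + 7z^2 - 2z^3 + 8z^4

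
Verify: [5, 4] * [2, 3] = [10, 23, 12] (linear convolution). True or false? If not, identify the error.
Recompute linear convolution of [5, 4] and [2, 3]: y[0] = 5×2 = 10; y[1] = 5×3 + 4×2 = 23; y[2] = 4×3 = 12 → [10, 23, 12]. Given [10, 23, 12] matches, so answer: Yes

Yes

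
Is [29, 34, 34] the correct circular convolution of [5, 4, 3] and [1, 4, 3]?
Recompute circular convolution of [5, 4, 3] and [1, 4, 3]: y[0] = 5×1 + 4×3 + 3×4 = 29; y[1] = 5×4 + 4×1 + 3×3 = 33; y[2] = 5×3 + 4×4 + 3×1 = 34 → [29, 33, 34]. Compare to given [29, 34, 34]: they differ at index 1: given 34, correct 33, so answer: No

No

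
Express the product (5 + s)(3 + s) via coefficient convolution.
Ascending coefficients: a = [5, 1], b = [3, 1]. c[0] = 5×3 = 15; c[1] = 5×1 + 1×3 = 8; c[2] = 1×1 = 1. Result coefficients: [15, 8, 1] → 15 + 8s + s^2

15 + 8s + s^2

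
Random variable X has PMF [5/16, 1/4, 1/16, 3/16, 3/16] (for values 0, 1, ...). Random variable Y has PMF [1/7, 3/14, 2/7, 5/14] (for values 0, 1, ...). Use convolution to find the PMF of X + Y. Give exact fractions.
P(X+Y=k) = Σ_i P(X=i)·P(Y=k-i) — a convolution of [5/16, 1/4, 1/16, 3/16, 3/16] and [1/7, 3/14, 2/7, 5/14]. P(X+Y=0) = (5/16)×(1/7) = 5/112; P(X+Y=1) = (5/16)×(3/14) + (1/4)×(1/7) = 15/224 + 1/28 = 23/224; P(X+Y=2) = (5/16)×(2/7) + (1/4)×(3/14) + (1/16)×(1/7) = 5/56 + 3/56 + 1/112 = 17/112; P(X+Y=3) = (5/16)×(5/14) + (1/4)×(2/7) + (1/16)×(3/14) + (3/16)×(1/7) = 25/224 + 1/14 + 3/224 + 3/112 = 25/112; P(X+Y=4) = (1/4)×(5/14) + (1/16)×(2/7) + (3/16)×(3/14) + (3/16)×(1/7) = 5/56 + 1/56 + 9/224 + 3/112 = 39/224; P(X+Y=5) = (1/16)×(5/14) + (3/16)×(2/7) + (3/16)×(3/14) = 5/224 + 3/56 + 9/224 = 13/112; P(X+Y=6) = (3/16)×(5/14) + (3/16)×(2/7) = 15/224 + 3/56 = 27/224; P(X+Y=7) = (3/16)×(5/14) = 15/224. PMF: [5/112, 23/224, 17/112, 25/112, 39/224, 13/112, 27/224, 15/224] (sums to 1 ✓)

[5/112, 23/224, 17/112, 25/112, 39/224, 13/112, 27/224, 15/224]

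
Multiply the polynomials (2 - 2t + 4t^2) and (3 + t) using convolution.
Ascending coefficients: a = [2, -2, 4], b = [3, 1]. c[0] = 2×3 = 6; c[1] = 2×1 + -2×3 = -4; c[2] = -2×1 + 4×3 = 10; c[3] = 4×1 = 4. Result coefficients: [6, -4, 10, 4] → 6 - 4t + 10t^2 + 4t^3

6 - 4t + 10t^2 + 4t^3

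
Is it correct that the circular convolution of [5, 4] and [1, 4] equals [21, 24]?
Recompute circular convolution of [5, 4] and [1, 4]: y[0] = 5×1 + 4×4 = 21; y[1] = 5×4 + 4×1 = 24 → [21, 24]. Given [21, 24] matches, so answer: Yes

Yes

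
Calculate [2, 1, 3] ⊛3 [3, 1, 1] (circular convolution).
Use y[k] = Σ_j x[j]·h[(k-j) mod 3]. y[0] = 2×3 + 1×1 + 3×1 = 10; y[1] = 2×1 + 1×3 + 3×1 = 8; y[2] = 2×1 + 1×1 + 3×3 = 12. Result: [10, 8, 12]

[10, 8, 12]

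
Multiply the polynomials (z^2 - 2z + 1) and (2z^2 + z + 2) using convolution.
Ascending coefficients: a = [1, -2, 1], b = [2, 1, 2]. c[0] = 1×2 = 2; c[1] = 1×1 + -2×2 = -3; c[2] = 1×2 + -2×1 + 1×2 = 2; c[3] = -2×2 + 1×1 = -3; c[4] = 1×2 = 2. Result coefficients: [2, -3, 2, -3, 2] → 2z^4 - 3z^3 + 2z^2 - 3z + 2

2z^4 - 3z^3 + 2z^2 - 3z + 2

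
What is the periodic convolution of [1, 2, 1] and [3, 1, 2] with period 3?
Use y[k] = Σ_j a[j]·b[(k-j) mod 3]. y[0] = 1×3 + 2×2 + 1×1 = 8; y[1] = 1×1 + 2×3 + 1×2 = 9; y[2] = 1×2 + 2×1 + 1×3 = 7. Result: [8, 9, 7]

[8, 9, 7]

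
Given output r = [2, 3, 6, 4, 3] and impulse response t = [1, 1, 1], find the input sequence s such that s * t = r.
Deconvolve r=[2, 3, 6, 4, 3] by t=[1, 1, 1]. Since t[0]=1, solve forward: s[0] = r[0] / 1 = 2; s[1] = (r[1] - 2×1) / 1 = 1; s[2] = (r[2] - 1×1 - 2×1) / 1 = 3. So s = [2, 1, 3]. Check by forward convolution: r[0] = 2×1 = 2; r[1] = 2×1 + 1×1 = 3; r[2] = 2×1 + 1×1 + 3×1 = 6; r[3] = 1×1 + 3×1 = 4; r[4] = 3×1 = 3

[2, 1, 3]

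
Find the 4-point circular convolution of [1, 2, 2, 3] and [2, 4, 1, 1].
Use y[k] = Σ_j f[j]·g[(k-j) mod 4]. y[0] = 1×2 + 2×1 + 2×1 + 3×4 = 18; y[1] = 1×4 + 2×2 + 2×1 + 3×1 = 13; y[2] = 1×1 + 2×4 + 2×2 + 3×1 = 16; y[3] = 1×1 + 2×1 + 2×4 + 3×2 = 17. Result: [18, 13, 16, 17]

[18, 13, 16, 17]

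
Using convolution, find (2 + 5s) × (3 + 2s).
Ascending coefficients: a = [2, 5], b = [3, 2]. c[0] = 2×3 = 6; c[1] = 2×2 + 5×3 = 19; c[2] = 5×2 = 10. Result coefficients: [6, 19, 10] → 6 + 19s + 10s^2

6 + 19s + 10s^2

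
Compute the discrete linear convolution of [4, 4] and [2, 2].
y[0] = 4×2 = 8; y[1] = 4×2 + 4×2 = 16; y[2] = 4×2 = 8

[8, 16, 8]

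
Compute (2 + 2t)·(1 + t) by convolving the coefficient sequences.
Ascending coefficients: a = [2, 2], b = [1, 1]. c[0] = 2×1 = 2; c[1] = 2×1 + 2×1 = 4; c[2] = 2×1 = 2. Result coefficients: [2, 4, 2] → 2 + 4t + 2t^2

2 + 4t + 2t^2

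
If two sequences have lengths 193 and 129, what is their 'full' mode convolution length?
Linear/full convolution length: m + n - 1 = 193 + 129 - 1 = 321

321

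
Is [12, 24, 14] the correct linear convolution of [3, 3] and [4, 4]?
Recompute linear convolution of [3, 3] and [4, 4]: y[0] = 3×4 = 12; y[1] = 3×4 + 3×4 = 24; y[2] = 3×4 = 12 → [12, 24, 12]. Compare to given [12, 24, 14]: they differ at index 2: given 14, correct 12, so answer: No

No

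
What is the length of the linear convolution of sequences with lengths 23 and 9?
Linear/full convolution length: m + n - 1 = 23 + 9 - 1 = 31

31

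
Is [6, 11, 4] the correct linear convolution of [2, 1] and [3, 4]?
Recompute linear convolution of [2, 1] and [3, 4]: y[0] = 2×3 = 6; y[1] = 2×4 + 1×3 = 11; y[2] = 1×4 = 4 → [6, 11, 4]. Given [6, 11, 4] matches, so answer: Yes

Yes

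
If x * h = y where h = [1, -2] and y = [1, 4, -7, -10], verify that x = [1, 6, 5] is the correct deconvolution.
Forward-compute [1, 6, 5] * [1, -2]: y[0] = 1×1 = 1; y[1] = 1×-2 + 6×1 = 4; y[2] = 6×-2 + 5×1 = -7; y[3] = 5×-2 = -10 → [1, 4, -7, -10]. Matches given y = [1, 4, -7, -10], so verified.

Verified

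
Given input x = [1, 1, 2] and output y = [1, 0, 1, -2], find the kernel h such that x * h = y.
Output length 4 = len(x) + len(h) - 1 ⇒ len(h) = 2. Solve h forward using h[k] = (y[k] - Σ_{i≥1} x[i]·h[k-i]) / x[0]: h[0] = y[0] / x[0] = 1 / 1 = 1; h[1] = (y[1] - 1×1) / x[0] = (0 - 1×1) / 1 = -1. So h = [1, -1]. Forward-check [1, 1, 2] * [1, -1]: y[0] = 1×1 = 1; y[1] = 1×-1 + 1×1 = 0; y[2] = 1×-1 + 2×1 = 1; y[3] = 2×-1 = -2 → [1, 0, 1, -2] ✓

[1, -1]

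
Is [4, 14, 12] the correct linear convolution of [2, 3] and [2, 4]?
Recompute linear convolution of [2, 3] and [2, 4]: y[0] = 2×2 = 4; y[1] = 2×4 + 3×2 = 14; y[2] = 3×4 = 12 → [4, 14, 12]. Given [4, 14, 12] matches, so answer: Yes

Yes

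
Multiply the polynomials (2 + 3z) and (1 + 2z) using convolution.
Ascending coefficients: a = [2, 3], b = [1, 2]. c[0] = 2×1 = 2; c[1] = 2×2 + 3×1 = 7; c[2] = 3×2 = 6. Result coefficients: [2, 7, 6] → 2 + 7z + 6z^2

2 + 7z + 6z^2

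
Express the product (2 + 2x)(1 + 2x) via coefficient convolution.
Ascending coefficients: a = [2, 2], b = [1, 2]. c[0] = 2×1 = 2; c[1] = 2×2 + 2×1 = 6; c[2] = 2×2 = 4. Result coefficients: [2, 6, 4] → 2 + 6x + 4x^2

2 + 6x + 4x^2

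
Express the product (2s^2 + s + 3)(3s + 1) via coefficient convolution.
Ascending coefficients: a = [3, 1, 2], b = [1, 3]. c[0] = 3×1 = 3; c[1] = 3×3 + 1×1 = 10; c[2] = 1×3 + 2×1 = 5; c[3] = 2×3 = 6. Result coefficients: [3, 10, 5, 6] → 6s^3 + 5s^2 + 10s + 3

6s^3 + 5s^2 + 10s + 3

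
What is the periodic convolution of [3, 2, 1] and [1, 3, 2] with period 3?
Use y[k] = Σ_j s[j]·t[(k-j) mod 3]. y[0] = 3×1 + 2×2 + 1×3 = 10; y[1] = 3×3 + 2×1 + 1×2 = 13; y[2] = 3×2 + 2×3 + 1×1 = 13. Result: [10, 13, 13]

[10, 13, 13]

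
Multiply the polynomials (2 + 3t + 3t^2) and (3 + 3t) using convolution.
Ascending coefficients: a = [2, 3, 3], b = [3, 3]. c[0] = 2×3 = 6; c[1] = 2×3 + 3×3 = 15; c[2] = 3×3 + 3×3 = 18; c[3] = 3×3 = 9. Result coefficients: [6, 15, 18, 9] → 6 + 15t + 18t^2 + 9t^3

6 + 15t + 18t^2 + 9t^3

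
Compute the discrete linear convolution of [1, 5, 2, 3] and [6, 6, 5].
y[0] = 1×6 = 6; y[1] = 1×6 + 5×6 = 36; y[2] = 1×5 + 5×6 + 2×6 = 47; y[3] = 5×5 + 2×6 + 3×6 = 55; y[4] = 2×5 + 3×6 = 28; y[5] = 3×5 = 15

[6, 36, 47, 55, 28, 15]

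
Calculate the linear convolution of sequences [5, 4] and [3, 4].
y[0] = 5×3 = 15; y[1] = 5×4 + 4×3 = 32; y[2] = 4×4 = 16

[15, 32, 16]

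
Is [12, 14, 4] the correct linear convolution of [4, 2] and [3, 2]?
Recompute linear convolution of [4, 2] and [3, 2]: y[0] = 4×3 = 12; y[1] = 4×2 + 2×3 = 14; y[2] = 2×2 = 4 → [12, 14, 4]. Given [12, 14, 4] matches, so answer: Yes

Yes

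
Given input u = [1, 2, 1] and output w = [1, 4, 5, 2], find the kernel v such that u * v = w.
Output length 4 = len(u) + len(v) - 1 ⇒ len(v) = 2. Solve v forward using v[k] = (w[k] - Σ_{i≥1} u[i]·v[k-i]) / u[0]: v[0] = w[0] / u[0] = 1 / 1 = 1; v[1] = (w[1] - 2×1) / u[0] = (4 - 2×1) / 1 = 2. So v = [1, 2]. Forward-check [1, 2, 1] * [1, 2]: w[0] = 1×1 = 1; w[1] = 1×2 + 2×1 = 4; w[2] = 2×2 + 1×1 = 5; w[3] = 1×2 = 2 → [1, 4, 5, 2] ✓

[1, 2]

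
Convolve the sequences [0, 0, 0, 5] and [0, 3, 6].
y[0] = 0×0 = 0; y[1] = 0×3 + 0×0 = 0; y[2] = 0×6 + 0×3 + 0×0 = 0; y[3] = 0×6 + 0×3 + 5×0 = 0; y[4] = 0×6 + 5×3 = 15; y[5] = 5×6 = 30

[0, 0, 0, 0, 15, 30]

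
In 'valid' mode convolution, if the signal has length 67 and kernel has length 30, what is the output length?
'Valid' mode counts only positions where the kernel fully overlaps the signal: m - n + 1 = 67 - 30 + 1 = 38

38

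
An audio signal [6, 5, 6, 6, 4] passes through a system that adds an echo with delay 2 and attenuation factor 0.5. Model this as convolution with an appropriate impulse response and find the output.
Direct-path + delayed-attenuated-path model → impulse response h = [1, 0, 0.5] (1 at lag 0, 0.5 at lag 2). Output y[n] = x[n] + 0.5·x[n - 2] (with x[n] = 0 outside 0..4): y[0] = 6 + 0.5×0 = 6; y[1] = 5 + 0.5×0 = 5; y[2] = 6 + 0.5×6 = 9.0; y[3] = 6 + 0.5×5 = 8.5; y[4] = 4 + 0.5×6 = 7.0; y[5] = 0 + 0.5×6 = 3.0; y[6] = 0 + 0.5×4 = 2.0. So y = [6, 5, 9.0, 8.5, 7.0, 3.0, 2.0]

[6, 5, 9.0, 8.5, 7.0, 3.0, 2.0]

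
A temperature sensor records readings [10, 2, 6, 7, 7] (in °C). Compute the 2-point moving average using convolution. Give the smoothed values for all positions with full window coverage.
2-point moving average kernel = [1, 1]. Apply in 'valid' mode (full window coverage): avg[0] = (10 + 2) / 2 = 6.0; avg[1] = (2 + 6) / 2 = 4.0; avg[2] = (6 + 7) / 2 = 6.5; avg[3] = (7 + 7) / 2 = 7.0. Smoothed values: [6.0, 4.0, 6.5, 7.0]

[6.0, 4.0, 6.5, 7.0]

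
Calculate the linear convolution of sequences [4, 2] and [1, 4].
y[0] = 4×1 = 4; y[1] = 4×4 + 2×1 = 18; y[2] = 2×4 = 8

[4, 18, 8]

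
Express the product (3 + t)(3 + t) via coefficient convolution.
Ascending coefficients: a = [3, 1], b = [3, 1]. c[0] = 3×3 = 9; c[1] = 3×1 + 1×3 = 6; c[2] = 1×1 = 1. Result coefficients: [9, 6, 1] → 9 + 6t + t^2

9 + 6t + t^2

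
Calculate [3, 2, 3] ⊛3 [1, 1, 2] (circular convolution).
Use y[k] = Σ_j x[j]·h[(k-j) mod 3]. y[0] = 3×1 + 2×2 + 3×1 = 10; y[1] = 3×1 + 2×1 + 3×2 = 11; y[2] = 3×2 + 2×1 + 3×1 = 11. Result: [10, 11, 11]

[10, 11, 11]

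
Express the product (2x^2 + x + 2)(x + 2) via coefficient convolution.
Ascending coefficients: a = [2, 1, 2], b = [2, 1]. c[0] = 2×2 = 4; c[1] = 2×1 + 1×2 = 4; c[2] = 1×1 + 2×2 = 5; c[3] = 2×1 = 2. Result coefficients: [4, 4, 5, 2] → 2x^3 + 5x^2 + 4x + 4

2x^3 + 5x^2 + 4x + 4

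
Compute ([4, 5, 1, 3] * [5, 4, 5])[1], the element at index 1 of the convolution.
Use y[k] = Σ_i a[i]·b[k-i] at k=1. y[1] = 4×4 + 5×5 = 41

41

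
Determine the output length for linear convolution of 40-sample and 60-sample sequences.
Linear/full convolution length: m + n - 1 = 40 + 60 - 1 = 99

99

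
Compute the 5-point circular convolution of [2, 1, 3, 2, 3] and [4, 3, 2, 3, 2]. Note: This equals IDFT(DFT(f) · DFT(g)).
Either evaluate y[k] = Σ_j f[j]·g[(k-j) mod 5] directly, or use IDFT(DFT(f) · DFT(g)). y[0] = 2×4 + 1×2 + 3×3 + 2×2 + 3×3 = 32; y[1] = 2×3 + 1×4 + 3×2 + 2×3 + 3×2 = 28; y[2] = 2×2 + 1×3 + 3×4 + 2×2 + 3×3 = 32; y[3] = 2×3 + 1×2 + 3×3 + 2×4 + 3×2 = 31; y[4] = 2×2 + 1×3 + 3×2 + 2×3 + 3×4 = 31. Result: [32, 28, 32, 31, 31]

[32, 28, 32, 31, 31]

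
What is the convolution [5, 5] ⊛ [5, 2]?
y[0] = 5×5 = 25; y[1] = 5×2 + 5×5 = 35; y[2] = 5×2 = 10

[25, 35, 10]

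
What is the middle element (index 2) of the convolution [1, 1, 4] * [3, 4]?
Use y[k] = Σ_i a[i]·b[k-i] at k=2. y[2] = 1×4 + 4×3 = 16

16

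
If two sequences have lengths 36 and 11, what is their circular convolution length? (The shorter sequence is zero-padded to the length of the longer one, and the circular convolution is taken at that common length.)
Circular convolution (zero-padding the shorter input) has length max(m, n) = max(36, 11) = 36

36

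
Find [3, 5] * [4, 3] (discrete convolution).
y[0] = 3×4 = 12; y[1] = 3×3 + 5×4 = 29; y[2] = 5×3 = 15

[12, 29, 15]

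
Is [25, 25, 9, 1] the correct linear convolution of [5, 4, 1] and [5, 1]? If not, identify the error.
Recompute linear convolution of [5, 4, 1] and [5, 1]: y[0] = 5×5 = 25; y[1] = 5×1 + 4×5 = 25; y[2] = 4×1 + 1×5 = 9; y[3] = 1×1 = 1 → [25, 25, 9, 1]. Given [25, 25, 9, 1] matches, so answer: Yes

Yes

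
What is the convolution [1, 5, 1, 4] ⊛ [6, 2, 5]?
y[0] = 1×6 = 6; y[1] = 1×2 + 5×6 = 32; y[2] = 1×5 + 5×2 + 1×6 = 21; y[3] = 5×5 + 1×2 + 4×6 = 51; y[4] = 1×5 + 4×2 = 13; y[5] = 4×5 = 20

[6, 32, 21, 51, 13, 20]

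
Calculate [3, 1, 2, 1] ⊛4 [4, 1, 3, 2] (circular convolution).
Use y[k] = Σ_j u[j]·v[(k-j) mod 4]. y[0] = 3×4 + 1×2 + 2×3 + 1×1 = 21; y[1] = 3×1 + 1×4 + 2×2 + 1×3 = 14; y[2] = 3×3 + 1×1 + 2×4 + 1×2 = 20; y[3] = 3×2 + 1×3 + 2×1 + 1×4 = 15. Result: [21, 14, 20, 15]

[21, 14, 20, 15]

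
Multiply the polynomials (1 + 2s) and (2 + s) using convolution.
Ascending coefficients: a = [1, 2], b = [2, 1]. c[0] = 1×2 = 2; c[1] = 1×1 + 2×2 = 5; c[2] = 2×1 = 2. Result coefficients: [2, 5, 2] → 2 + 5s + 2s^2

2 + 5s + 2s^2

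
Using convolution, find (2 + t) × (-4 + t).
Ascending coefficients: a = [2, 1], b = [-4, 1]. c[0] = 2×-4 = -8; c[1] = 2×1 + 1×-4 = -2; c[2] = 1×1 = 1. Result coefficients: [-8, -2, 1] → -8 - 2t + t^2

-8 - 2t + t^2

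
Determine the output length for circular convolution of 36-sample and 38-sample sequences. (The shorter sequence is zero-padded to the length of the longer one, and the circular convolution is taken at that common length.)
Circular convolution (zero-padding the shorter input) has length max(m, n) = max(36, 38) = 38

38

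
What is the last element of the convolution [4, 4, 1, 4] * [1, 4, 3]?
Use y[k] = Σ_i a[i]·b[k-i] at k=5. y[5] = 4×3 = 12

12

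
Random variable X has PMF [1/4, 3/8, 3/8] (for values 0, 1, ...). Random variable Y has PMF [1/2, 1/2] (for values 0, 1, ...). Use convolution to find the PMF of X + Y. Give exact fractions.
P(X+Y=k) = Σ_i P(X=i)·P(Y=k-i) — a convolution of [1/4, 3/8, 3/8] and [1/2, 1/2]. P(X+Y=0) = (1/4)×(1/2) = 1/8; P(X+Y=1) = (1/4)×(1/2) + (3/8)×(1/2) = 1/8 + 3/16 = 5/16; P(X+Y=2) = (3/8)×(1/2) + (3/8)×(1/2) = 3/16 + 3/16 = 3/8; P(X+Y=3) = (3/8)×(1/2) = 3/16. PMF: [1/8, 5/16, 3/8, 3/16] (sums to 1 ✓)

[1/8, 5/16, 3/8, 3/16]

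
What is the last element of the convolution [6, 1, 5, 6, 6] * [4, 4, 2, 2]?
Use y[k] = Σ_i a[i]·b[k-i] at k=7. y[7] = 6×2 = 12

12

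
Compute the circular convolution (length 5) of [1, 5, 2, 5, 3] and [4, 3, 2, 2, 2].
Use y[k] = Σ_j f[j]·g[(k-j) mod 5]. y[0] = 1×4 + 5×2 + 2×2 + 5×2 + 3×3 = 37; y[1] = 1×3 + 5×4 + 2×2 + 5×2 + 3×2 = 43; y[2] = 1×2 + 5×3 + 2×4 + 5×2 + 3×2 = 41; y[3] = 1×2 + 5×2 + 2×3 + 5×4 + 3×2 = 44; y[4] = 1×2 + 5×2 + 2×2 + 5×3 + 3×4 = 43. Result: [37, 43, 41, 44, 43]

[37, 43, 41, 44, 43]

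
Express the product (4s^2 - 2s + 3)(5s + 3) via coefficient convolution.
Ascending coefficients: a = [3, -2, 4], b = [3, 5]. c[0] = 3×3 = 9; c[1] = 3×5 + -2×3 = 9; c[2] = -2×5 + 4×3 = 2; c[3] = 4×5 = 20. Result coefficients: [9, 9, 2, 20] → 20s^3 + 2s^2 + 9s + 9

20s^3 + 2s^2 + 9s + 9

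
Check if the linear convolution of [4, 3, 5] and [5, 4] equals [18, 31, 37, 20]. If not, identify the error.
Recompute linear convolution of [4, 3, 5] and [5, 4]: y[0] = 4×5 = 20; y[1] = 4×4 + 3×5 = 31; y[2] = 3×4 + 5×5 = 37; y[3] = 5×4 = 20 → [20, 31, 37, 20]. Compare to given [18, 31, 37, 20]: they differ at index 0: given 18, correct 20, so answer: No

No. Error at index 0: given 18, correct 20.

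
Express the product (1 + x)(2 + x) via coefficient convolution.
Ascending coefficients: a = [1, 1], b = [2, 1]. c[0] = 1×2 = 2; c[1] = 1×1 + 1×2 = 3; c[2] = 1×1 = 1. Result coefficients: [2, 3, 1] → 2 + 3x + x^2

2 + 3x + x^2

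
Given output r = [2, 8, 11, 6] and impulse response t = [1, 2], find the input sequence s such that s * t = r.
Deconvolve r=[2, 8, 11, 6] by t=[1, 2]. Since t[0]=1, solve forward: s[0] = r[0] / 1 = 2; s[1] = (r[1] - 2×2) / 1 = 4; s[2] = (r[2] - 4×2) / 1 = 3. So s = [2, 4, 3]. Check by forward convolution: r[0] = 2×1 = 2; r[1] = 2×2 + 4×1 = 8; r[2] = 4×2 + 3×1 = 11; r[3] = 3×2 = 6

[2, 4, 3]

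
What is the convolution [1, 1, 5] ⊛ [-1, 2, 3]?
y[0] = 1×-1 = -1; y[1] = 1×2 + 1×-1 = 1; y[2] = 1×3 + 1×2 + 5×-1 = 0; y[3] = 1×3 + 5×2 = 13; y[4] = 5×3 = 15

[-1, 1, 0, 13, 15]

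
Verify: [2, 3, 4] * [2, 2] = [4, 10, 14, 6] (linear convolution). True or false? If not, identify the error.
Recompute linear convolution of [2, 3, 4] and [2, 2]: y[0] = 2×2 = 4; y[1] = 2×2 + 3×2 = 10; y[2] = 3×2 + 4×2 = 14; y[3] = 4×2 = 8 → [4, 10, 14, 8]. Compare to given [4, 10, 14, 6]: they differ at index 3: given 6, correct 8, so answer: No

No. Error at index 3: given 6, correct 8.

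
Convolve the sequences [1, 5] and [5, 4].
y[0] = 1×5 = 5; y[1] = 1×4 + 5×5 = 29; y[2] = 5×4 = 20

[5, 29, 20]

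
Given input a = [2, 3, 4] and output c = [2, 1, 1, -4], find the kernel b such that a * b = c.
Output length 4 = len(a) + len(b) - 1 ⇒ len(b) = 2. Solve b forward using b[k] = (c[k] - Σ_{i≥1} a[i]·b[k-i]) / a[0]: b[0] = c[0] / a[0] = 2 / 2 = 1; b[1] = (c[1] - 3×1) / a[0] = (1 - 3×1) / 2 = -1. So b = [1, -1]. Forward-check [2, 3, 4] * [1, -1]: c[0] = 2×1 = 2; c[1] = 2×-1 + 3×1 = 1; c[2] = 3×-1 + 4×1 = 1; c[3] = 4×-1 = -4 → [2, 1, 1, -4] ✓

[1, -1]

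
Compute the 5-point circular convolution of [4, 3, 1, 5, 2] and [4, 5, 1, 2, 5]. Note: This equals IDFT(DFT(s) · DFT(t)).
Either evaluate y[k] = Σ_j s[j]·t[(k-j) mod 5] directly, or use IDFT(DFT(s) · DFT(t)). y[0] = 4×4 + 3×5 + 1×2 + 5×1 + 2×5 = 48; y[1] = 4×5 + 3×4 + 1×5 + 5×2 + 2×1 = 49; y[2] = 4×1 + 3×5 + 1×4 + 5×5 + 2×2 = 52; y[3] = 4×2 + 3×1 + 1×5 + 5×4 + 2×5 = 46; y[4] = 4×5 + 3×2 + 1×1 + 5×5 + 2×4 = 60. Result: [48, 49, 52, 46, 60]

[48, 49, 52, 46, 60]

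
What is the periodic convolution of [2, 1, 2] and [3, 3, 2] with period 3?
Use y[k] = Σ_j f[j]·g[(k-j) mod 3]. y[0] = 2×3 + 1×2 + 2×3 = 14; y[1] = 2×3 + 1×3 + 2×2 = 13; y[2] = 2×2 + 1×3 + 2×3 = 13. Result: [14, 13, 13]

[14, 13, 13]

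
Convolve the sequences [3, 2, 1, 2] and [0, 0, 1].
y[0] = 3×0 = 0; y[1] = 3×0 + 2×0 = 0; y[2] = 3×1 + 2×0 + 1×0 = 3; y[3] = 2×1 + 1×0 + 2×0 = 2; y[4] = 1×1 + 2×0 = 1; y[5] = 2×1 = 2

[0, 0, 3, 2, 1, 2]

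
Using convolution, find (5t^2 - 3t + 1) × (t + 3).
Ascending coefficients: a = [1, -3, 5], b = [3, 1]. c[0] = 1×3 = 3; c[1] = 1×1 + -3×3 = -8; c[2] = -3×1 + 5×3 = 12; c[3] = 5×1 = 5. Result coefficients: [3, -8, 12, 5] → 5t^3 + 12t^2 - 8t + 3

5t^3 + 12t^2 - 8t + 3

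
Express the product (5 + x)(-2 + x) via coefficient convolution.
Ascending coefficients: a = [5, 1], b = [-2, 1]. c[0] = 5×-2 = -10; c[1] = 5×1 + 1×-2 = 3; c[2] = 1×1 = 1. Result coefficients: [-10, 3, 1] → -10 + 3x + x^2

-10 + 3x + x^2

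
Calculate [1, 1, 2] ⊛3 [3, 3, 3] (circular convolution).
Use y[k] = Σ_j s[j]·t[(k-j) mod 3]. y[0] = 1×3 + 1×3 + 2×3 = 12; y[1] = 1×3 + 1×3 + 2×3 = 12; y[2] = 1×3 + 1×3 + 2×3 = 12. Result: [12, 12, 12]

[12, 12, 12]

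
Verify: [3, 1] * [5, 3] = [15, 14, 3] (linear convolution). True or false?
Recompute linear convolution of [3, 1] and [5, 3]: y[0] = 3×5 = 15; y[1] = 3×3 + 1×5 = 14; y[2] = 1×3 = 3 → [15, 14, 3]. Given [15, 14, 3] matches, so answer: Yes

Yes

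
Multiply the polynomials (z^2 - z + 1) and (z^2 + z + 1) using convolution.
Ascending coefficients: a = [1, -1, 1], b = [1, 1, 1]. c[0] = 1×1 = 1; c[1] = 1×1 + -1×1 = 0; c[2] = 1×1 + -1×1 + 1×1 = 1; c[3] = -1×1 + 1×1 = 0; c[4] = 1×1 = 1. Result coefficients: [1, 0, 1, 0, 1] → z^4 + z^2 + 1

z^4 + z^2 + 1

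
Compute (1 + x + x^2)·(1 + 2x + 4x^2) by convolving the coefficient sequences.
Ascending coefficients: a = [1, 1, 1], b = [1, 2, 4]. c[0] = 1×1 = 1; c[1] = 1×2 + 1×1 = 3; c[2] = 1×4 + 1×2 + 1×1 = 7; c[3] = 1×4 + 1×2 = 6; c[4] = 1×4 = 4. Result coefficients: [1, 3, 7, 6, 4] → 1 + 3x + 7x^2 + 6x^3 + 4x^4

1 + 3x + 7x^2 + 6x^3 + 4x^4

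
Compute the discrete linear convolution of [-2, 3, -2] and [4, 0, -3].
y[0] = -2×4 = -8; y[1] = -2×0 + 3×4 = 12; y[2] = -2×-3 + 3×0 + -2×4 = -2; y[3] = 3×-3 + -2×0 = -9; y[4] = -2×-3 = 6

[-8, 12, -2, -9, 6]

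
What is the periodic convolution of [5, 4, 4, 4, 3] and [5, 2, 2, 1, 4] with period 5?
Use y[k] = Σ_j a[j]·b[(k-j) mod 5]. y[0] = 5×5 + 4×4 + 4×1 + 4×2 + 3×2 = 59; y[1] = 5×2 + 4×5 + 4×4 + 4×1 + 3×2 = 56; y[2] = 5×2 + 4×2 + 4×5 + 4×4 + 3×1 = 57; y[3] = 5×1 + 4×2 + 4×2 + 4×5 + 3×4 = 53; y[4] = 5×4 + 4×1 + 4×2 + 4×2 + 3×5 = 55. Result: [59, 56, 57, 53, 55]

[59, 56, 57, 53, 55]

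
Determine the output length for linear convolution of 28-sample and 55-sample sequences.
Linear/full convolution length: m + n - 1 = 28 + 55 - 1 = 82

82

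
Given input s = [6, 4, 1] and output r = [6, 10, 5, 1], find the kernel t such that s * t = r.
Output length 4 = len(s) + len(t) - 1 ⇒ len(t) = 2. Solve t forward using t[k] = (r[k] - Σ_{i≥1} s[i]·t[k-i]) / s[0]: t[0] = r[0] / s[0] = 6 / 6 = 1; t[1] = (r[1] - 4×1) / s[0] = (10 - 4×1) / 6 = 1. So t = [1, 1]. Forward-check [6, 4, 1] * [1, 1]: r[0] = 6×1 = 6; r[1] = 6×1 + 4×1 = 10; r[2] = 4×1 + 1×1 = 5; r[3] = 1×1 = 1 → [6, 10, 5, 1] ✓

[1, 1]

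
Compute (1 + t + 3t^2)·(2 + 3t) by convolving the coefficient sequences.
Ascending coefficients: a = [1, 1, 3], b = [2, 3]. c[0] = 1×2 = 2; c[1] = 1×3 + 1×2 = 5; c[2] = 1×3 + 3×2 = 9; c[3] = 3×3 = 9. Result coefficients: [2, 5, 9, 9] → 2 + 5t + 9t^2 + 9t^3

2 + 5t + 9t^2 + 9t^3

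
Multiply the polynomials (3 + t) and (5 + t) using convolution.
Ascending coefficients: a = [3, 1], b = [5, 1]. c[0] = 3×5 = 15; c[1] = 3×1 + 1×5 = 8; c[2] = 1×1 = 1. Result coefficients: [15, 8, 1] → 15 + 8t + t^2

15 + 8t + t^2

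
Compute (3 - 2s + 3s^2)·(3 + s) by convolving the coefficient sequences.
Ascending coefficients: a = [3, -2, 3], b = [3, 1]. c[0] = 3×3 = 9; c[1] = 3×1 + -2×3 = -3; c[2] = -2×1 + 3×3 = 7; c[3] = 3×1 = 3. Result coefficients: [9, -3, 7, 3] → 9 - 3s + 7s^2 + 3s^3

9 - 3s + 7s^2 + 3s^3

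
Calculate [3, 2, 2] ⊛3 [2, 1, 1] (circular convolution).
Use y[k] = Σ_j u[j]·v[(k-j) mod 3]. y[0] = 3×2 + 2×1 + 2×1 = 10; y[1] = 3×1 + 2×2 + 2×1 = 9; y[2] = 3×1 + 2×1 + 2×2 = 9. Result: [10, 9, 9]

[10, 9, 9]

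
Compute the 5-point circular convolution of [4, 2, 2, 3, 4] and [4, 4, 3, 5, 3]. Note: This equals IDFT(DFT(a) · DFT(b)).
Either evaluate y[k] = Σ_j a[j]·b[(k-j) mod 5] directly, or use IDFT(DFT(a) · DFT(b)). y[0] = 4×4 + 2×3 + 2×5 + 3×3 + 4×4 = 57; y[1] = 4×4 + 2×4 + 2×3 + 3×5 + 4×3 = 57; y[2] = 4×3 + 2×4 + 2×4 + 3×3 + 4×5 = 57; y[3] = 4×5 + 2×3 + 2×4 + 3×4 + 4×3 = 58; y[4] = 4×3 + 2×5 + 2×3 + 3×4 + 4×4 = 56. Result: [57, 57, 57, 58, 56]

[57, 57, 57, 58, 56]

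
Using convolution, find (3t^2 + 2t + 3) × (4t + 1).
Ascending coefficients: a = [3, 2, 3], b = [1, 4]. c[0] = 3×1 = 3; c[1] = 3×4 + 2×1 = 14; c[2] = 2×4 + 3×1 = 11; c[3] = 3×4 = 12. Result coefficients: [3, 14, 11, 12] → 12t^3 + 11t^2 + 14t + 3

12t^3 + 11t^2 + 14t + 3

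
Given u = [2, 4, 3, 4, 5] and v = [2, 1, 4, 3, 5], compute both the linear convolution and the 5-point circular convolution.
Linear: y_lin[0] = 2×2 = 4; y_lin[1] = 2×1 + 4×2 = 10; y_lin[2] = 2×4 + 4×1 + 3×2 = 18; y_lin[3] = 2×3 + 4×4 + 3×1 + 4×2 = 33; y_lin[4] = 2×5 + 4×3 + 3×4 + 4×1 + 5×2 = 48; y_lin[5] = 4×5 + 3×3 + 4×4 + 5×1 = 50; y_lin[6] = 3×5 + 4×3 + 5×4 = 47; y_lin[7] = 4×5 + 5×3 = 35; y_lin[8] = 5×5 = 25 → [4, 10, 18, 33, 48, 50, 47, 35, 25]. Circular (length 5): y[0] = 2×2 + 4×5 + 3×3 + 4×4 + 5×1 = 54; y[1] = 2×1 + 4×2 + 3×5 + 4×3 + 5×4 = 57; y[2] = 2×4 + 4×1 + 3×2 + 4×5 + 5×3 = 53; y[3] = 2×3 + 4×4 + 3×1 + 4×2 + 5×5 = 58; y[4] = 2×5 + 4×3 + 3×4 + 4×1 + 5×2 = 48 → [54, 57, 53, 58, 48]

Linear: [4, 10, 18, 33, 48, 50, 47, 35, 25], Circular: [54, 57, 53, 58, 48]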